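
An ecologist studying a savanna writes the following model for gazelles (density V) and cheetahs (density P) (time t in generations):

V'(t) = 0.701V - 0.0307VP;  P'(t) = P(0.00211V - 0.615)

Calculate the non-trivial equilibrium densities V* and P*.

Set dP/dt = 0 with P > 0: 0.00211V - 0.615 = 0, so V* = 0.615/0.00211 = 291.
Set dV/dt = 0 with V > 0: 0.701 - 0.0307P = 0, so P* = 0.701/0.0307 = 22.8.

V* ≈ 291, P* ≈ 22.8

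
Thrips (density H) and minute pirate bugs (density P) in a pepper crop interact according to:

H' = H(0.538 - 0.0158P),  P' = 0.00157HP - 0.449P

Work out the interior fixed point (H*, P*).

H* ≈ 286, P* ≈ 34.1

Set dP/dt = 0 with P > 0: 0.00157H - 0.449 = 0, so H* = 0.449/0.00157 = 286.
Set dH/dt = 0 with H > 0: 0.538 - 0.0158P = 0, so P* = 0.538/0.0158 = 34.1.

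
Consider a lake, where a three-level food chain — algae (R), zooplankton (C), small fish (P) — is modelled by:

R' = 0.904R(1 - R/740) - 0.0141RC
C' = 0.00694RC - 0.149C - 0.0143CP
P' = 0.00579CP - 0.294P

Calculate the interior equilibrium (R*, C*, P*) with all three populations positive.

R* ≈ 154, C* ≈ 50.8, P* ≈ 64.3

From dP/dt = 0: 0.00579C* = 0.294, so C* = 50.8.
From dR/dt = 0: 0.904(1 - R*/740) = 0.0141·50.8, giving R* = 740·(1 - 0.792) = 154.
From dC/dt = 0: 0.00694·154 - 0.149 = 0.0143P*, so P* = 0.919/0.0143 = 64.3.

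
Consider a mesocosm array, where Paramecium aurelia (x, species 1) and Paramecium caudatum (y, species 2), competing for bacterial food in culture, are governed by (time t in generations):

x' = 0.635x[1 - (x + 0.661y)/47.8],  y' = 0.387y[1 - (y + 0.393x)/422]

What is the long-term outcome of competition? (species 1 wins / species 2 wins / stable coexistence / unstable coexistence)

Compare the nullcline intercepts: K1/α12 = 47.8/0.661 = 72.3 < K2 = 422; K2/α21 = 422/0.393 = 1070 > K1 = 47.8.
Since the inequalities point opposite ways, species 2 can invade but species 1 cannot.

species 2 excludes species 1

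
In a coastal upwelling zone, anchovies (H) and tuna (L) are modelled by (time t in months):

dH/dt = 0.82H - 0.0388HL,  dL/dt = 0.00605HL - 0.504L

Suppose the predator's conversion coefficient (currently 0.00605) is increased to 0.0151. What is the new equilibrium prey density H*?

At the interior fixed point, setting dL/dt = 0 with L > 0 fixes H* = (predator death rate)/(HL coefficient) — independent of the other coefficients.
With the change, H* = 0.504/0.0151 = 33.4; it falls from 83.3.

H* ≈ 33.4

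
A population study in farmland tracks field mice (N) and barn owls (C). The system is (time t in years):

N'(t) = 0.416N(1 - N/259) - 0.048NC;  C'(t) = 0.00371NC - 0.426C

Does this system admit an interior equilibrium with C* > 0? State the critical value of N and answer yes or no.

Threshold N = 115; K > 115, so yes, the predator persists.

The predator equation gives dC/dt > 0 only when N > 0.426/0.00371 = 115.
Without the predator, N → K = 259. Since 259 > 115, the predator can invade and persist.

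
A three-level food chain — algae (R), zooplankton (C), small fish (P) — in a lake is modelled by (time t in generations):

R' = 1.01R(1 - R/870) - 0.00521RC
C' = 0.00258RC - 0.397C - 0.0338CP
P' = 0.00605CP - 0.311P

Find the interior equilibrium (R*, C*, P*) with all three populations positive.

R* ≈ 639, C* ≈ 51.4, P* ≈ 37.1

From dP/dt = 0: 0.00605C* = 0.311, so C* = 51.4.
From dR/dt = 0: 1.01(1 - R*/870) = 0.00521·51.4, giving R* = 870·(1 - 0.265) = 639.
From dC/dt = 0: 0.00258·639 - 0.397 = 0.0338P*, so P* = 1.25/0.0338 = 37.1.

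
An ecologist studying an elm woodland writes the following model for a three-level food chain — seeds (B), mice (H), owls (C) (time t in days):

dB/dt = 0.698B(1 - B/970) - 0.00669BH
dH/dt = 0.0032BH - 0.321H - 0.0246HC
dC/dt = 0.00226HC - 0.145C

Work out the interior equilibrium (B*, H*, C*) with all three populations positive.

B* ≈ 374, H* ≈ 64.2, C* ≈ 35.5

From dC/dt = 0: 0.00226H* = 0.145, so H* = 64.2.
From dB/dt = 0: 0.698(1 - B*/970) = 0.00669·64.2, giving B* = 970·(1 - 0.615) = 374.
From dH/dt = 0: 0.0032·374 - 0.321 = 0.0246C*, so C* = 0.874/0.0246 = 35.5.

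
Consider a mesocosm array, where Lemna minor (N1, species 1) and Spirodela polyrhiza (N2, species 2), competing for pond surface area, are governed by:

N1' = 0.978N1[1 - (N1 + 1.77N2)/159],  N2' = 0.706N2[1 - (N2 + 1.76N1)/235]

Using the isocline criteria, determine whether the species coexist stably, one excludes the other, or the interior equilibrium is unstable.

unstable coexistence (outcome depends on initial conditions)

Compare the nullcline intercepts: K1/α12 = 159/1.77 = 89.8 < K2 = 235; K2/α21 = 235/1.76 = 134 < K1 = 159.
Since both are reversed, neither can invade when rare; the interior point is a saddle.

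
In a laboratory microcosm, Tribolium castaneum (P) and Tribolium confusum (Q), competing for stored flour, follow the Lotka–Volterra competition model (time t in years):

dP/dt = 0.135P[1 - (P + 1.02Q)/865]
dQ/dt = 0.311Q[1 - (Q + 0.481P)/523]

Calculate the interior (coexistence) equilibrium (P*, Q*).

Setting both brackets to zero gives the nullclines P + 1.02Q = 865 and 0.481P + Q = 523.
Substituting Q = 523 - 0.481P into the first: P(1 - 1.02·0.481) = 865 - 1.02·523.
So P* = 332/0.509 = 651, and then Q* = 523 - 0.481·651 = 210.

P* ≈ 651, Q* ≈ 210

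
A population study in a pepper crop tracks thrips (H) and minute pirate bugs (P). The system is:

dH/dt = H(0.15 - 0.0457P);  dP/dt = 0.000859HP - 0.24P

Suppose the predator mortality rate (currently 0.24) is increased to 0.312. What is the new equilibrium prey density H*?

At the interior fixed point, setting dP/dt = 0 with P > 0 fixes H* = (predator death rate)/(HP coefficient) — independent of the other coefficients.
With the change, H* = 0.312/0.000859 = 363; it rises from 279.

H* ≈ 363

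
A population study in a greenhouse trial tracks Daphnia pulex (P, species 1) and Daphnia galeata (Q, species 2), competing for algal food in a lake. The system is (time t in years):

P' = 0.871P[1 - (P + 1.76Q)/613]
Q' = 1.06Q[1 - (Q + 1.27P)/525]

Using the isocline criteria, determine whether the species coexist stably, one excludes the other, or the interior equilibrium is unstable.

unstable coexistence (outcome depends on initial conditions)

Compare the nullcline intercepts: K1/α12 = 613/1.76 = 348 < K2 = 525; K2/α21 = 525/1.27 = 413 < K1 = 613.
Since both are reversed, neither can invade when rare; the interior point is a saddle.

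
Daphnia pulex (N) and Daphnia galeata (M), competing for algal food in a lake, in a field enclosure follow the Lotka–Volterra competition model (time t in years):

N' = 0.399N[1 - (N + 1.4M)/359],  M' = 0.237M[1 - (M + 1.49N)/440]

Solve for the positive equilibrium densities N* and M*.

N* ≈ 237, M* ≈ 87.4

Setting both brackets to zero gives the nullclines N + 1.4M = 359 and 1.49N + M = 440.
Substituting M = 440 - 1.49N into the first: N(1 - 1.4·1.49) = 359 - 1.4·440.
So N* = -257/-1.09 = 237, and then M* = 440 - 1.49·237 = 87.4.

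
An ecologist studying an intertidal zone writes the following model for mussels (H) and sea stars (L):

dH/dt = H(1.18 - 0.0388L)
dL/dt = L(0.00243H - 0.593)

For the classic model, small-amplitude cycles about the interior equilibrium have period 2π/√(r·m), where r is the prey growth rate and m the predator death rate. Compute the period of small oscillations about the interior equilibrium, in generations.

T ≈ 7.51 generations

Here r = 1.18 and m = 0.593, so r·m = 0.7.
ω = √0.7 = 0.837 per generation, hence T = 2π/ω ≈ 7.51 generations.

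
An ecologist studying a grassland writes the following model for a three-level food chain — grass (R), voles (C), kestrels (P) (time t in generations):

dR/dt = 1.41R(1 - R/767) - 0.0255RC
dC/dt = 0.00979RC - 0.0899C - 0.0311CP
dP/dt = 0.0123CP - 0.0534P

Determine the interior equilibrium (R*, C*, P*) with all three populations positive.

R* ≈ 707, C* ≈ 4.34, P* ≈ 220

From dP/dt = 0: 0.0123C* = 0.0534, so C* = 4.34.
From dR/dt = 0: 1.41(1 - R*/767) = 0.0255·4.34, giving R* = 767·(1 - 0.0785) = 707.
From dC/dt = 0: 0.00979·707 - 0.0899 = 0.0311P*, so P* = 6.83/0.0311 = 220.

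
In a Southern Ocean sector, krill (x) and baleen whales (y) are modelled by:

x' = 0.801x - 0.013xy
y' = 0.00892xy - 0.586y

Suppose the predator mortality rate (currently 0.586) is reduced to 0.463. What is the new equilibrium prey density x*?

x* ≈ 51.9

At the interior fixed point, setting dy/dt = 0 with y > 0 fixes x* = (predator death rate)/(xy coefficient) — independent of the other coefficients.
With the change, x* = 0.463/0.00892 = 51.9; it falls from 65.7.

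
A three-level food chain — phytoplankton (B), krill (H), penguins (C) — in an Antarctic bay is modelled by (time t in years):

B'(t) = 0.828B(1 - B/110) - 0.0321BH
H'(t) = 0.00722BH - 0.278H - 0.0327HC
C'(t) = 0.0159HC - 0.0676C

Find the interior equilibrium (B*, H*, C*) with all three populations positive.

B* ≈ 91.9, H* ≈ 4.25, C* ≈ 11.8

From dC/dt = 0: 0.0159H* = 0.0676, so H* = 4.25.
From dB/dt = 0: 0.828(1 - B*/110) = 0.0321·4.25, giving B* = 110·(1 - 0.165) = 91.9.
From dH/dt = 0: 0.00722·91.9 - 0.278 = 0.0327C*, so C* = 0.385/0.0327 = 11.8.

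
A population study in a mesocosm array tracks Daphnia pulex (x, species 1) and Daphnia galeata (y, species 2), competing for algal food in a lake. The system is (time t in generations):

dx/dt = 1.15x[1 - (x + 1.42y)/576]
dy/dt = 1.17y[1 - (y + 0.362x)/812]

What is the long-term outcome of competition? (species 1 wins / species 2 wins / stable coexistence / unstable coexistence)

species 2 excludes species 1

Compare the nullcline intercepts: K1/α12 = 576/1.42 = 406 < K2 = 812; K2/α21 = 812/0.362 = 2240 > K1 = 576.
Since the inequalities point opposite ways, species 2 can invade but species 1 cannot.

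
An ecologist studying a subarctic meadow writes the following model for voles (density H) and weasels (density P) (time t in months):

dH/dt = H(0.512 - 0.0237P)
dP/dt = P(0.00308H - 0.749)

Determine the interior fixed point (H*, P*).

Set dP/dt = 0 with P > 0: 0.00308H - 0.749 = 0, so H* = 0.749/0.00308 = 243.
Set dH/dt = 0 with H > 0: 0.512 - 0.0237P = 0, so P* = 0.512/0.0237 = 21.6.

H* ≈ 243, P* ≈ 21.6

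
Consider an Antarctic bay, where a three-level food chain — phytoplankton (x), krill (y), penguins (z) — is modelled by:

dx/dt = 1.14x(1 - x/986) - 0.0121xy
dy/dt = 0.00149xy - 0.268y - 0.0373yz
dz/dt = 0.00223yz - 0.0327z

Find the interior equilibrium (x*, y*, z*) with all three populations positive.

From dz/dt = 0: 0.00223y* = 0.0327, so y* = 14.7.
From dx/dt = 0: 1.14(1 - x*/986) = 0.0121·14.7, giving x* = 986·(1 - 0.156) = 833.
From dy/dt = 0: 0.00149·833 - 0.268 = 0.0373z*, so z* = 0.972/0.0373 = 26.1.

x* ≈ 833, y* ≈ 14.7, z* ≈ 26.1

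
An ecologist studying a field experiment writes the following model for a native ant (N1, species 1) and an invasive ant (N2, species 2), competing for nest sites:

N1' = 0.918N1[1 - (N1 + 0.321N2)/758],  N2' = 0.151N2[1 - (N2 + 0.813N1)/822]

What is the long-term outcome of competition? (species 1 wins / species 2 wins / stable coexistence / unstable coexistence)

Compare the nullcline intercepts: K1/α12 = 758/0.321 = 2360 > K2 = 822; K2/α21 = 822/0.813 = 1010 > K1 = 758.
Since both inequalities hold, each species can invade when rare, so the interior equilibrium is stable.

stable coexistence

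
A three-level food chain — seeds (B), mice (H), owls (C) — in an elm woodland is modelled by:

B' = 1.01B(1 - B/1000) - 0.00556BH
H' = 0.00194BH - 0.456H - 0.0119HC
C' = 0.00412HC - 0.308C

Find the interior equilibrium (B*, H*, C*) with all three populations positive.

From dC/dt = 0: 0.00412H* = 0.308, so H* = 74.8.
From dB/dt = 0: 1.01(1 - B*/1000) = 0.00556·74.8, giving B* = 1000·(1 - 0.412) = 588.
From dH/dt = 0: 0.00194·588 - 0.456 = 0.0119C*, so C* = 0.686/0.0119 = 57.6.

B* ≈ 588, H* ≈ 74.8, C* ≈ 57.6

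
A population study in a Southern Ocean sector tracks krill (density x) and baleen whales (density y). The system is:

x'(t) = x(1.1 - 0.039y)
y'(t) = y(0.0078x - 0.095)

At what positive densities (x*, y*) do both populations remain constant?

x* ≈ 12.2, y* ≈ 28.2

Set dy/dt = 0 with y > 0: 0.0078x - 0.095 = 0, so x* = 0.095/0.0078 = 12.2.
Set dx/dt = 0 with x > 0: 1.1 - 0.039y = 0, so y* = 1.1/0.039 = 28.2.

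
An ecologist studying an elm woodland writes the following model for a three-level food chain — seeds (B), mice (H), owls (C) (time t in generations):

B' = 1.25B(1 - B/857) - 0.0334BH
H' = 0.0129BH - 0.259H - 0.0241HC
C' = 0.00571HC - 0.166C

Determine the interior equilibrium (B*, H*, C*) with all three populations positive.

B* ≈ 191, H* ≈ 29.1, C* ≈ 91.6

From dC/dt = 0: 0.00571H* = 0.166, so H* = 29.1.
From dB/dt = 0: 1.25(1 - B*/857) = 0.0334·29.1, giving B* = 857·(1 - 0.777) = 191.
From dH/dt = 0: 0.0129·191 - 0.259 = 0.0241C*, so C* = 2.21/0.0241 = 91.6.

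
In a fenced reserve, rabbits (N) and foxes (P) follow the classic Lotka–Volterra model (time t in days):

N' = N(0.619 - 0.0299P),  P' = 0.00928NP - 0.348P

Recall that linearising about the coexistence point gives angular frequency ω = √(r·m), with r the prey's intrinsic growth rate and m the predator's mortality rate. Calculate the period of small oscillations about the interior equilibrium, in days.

T ≈ 13.5 days

Here r = 0.619 and m = 0.348, so r·m = 0.215.
ω = √0.215 = 0.464 per day, hence T = 2π/ω ≈ 13.5 days.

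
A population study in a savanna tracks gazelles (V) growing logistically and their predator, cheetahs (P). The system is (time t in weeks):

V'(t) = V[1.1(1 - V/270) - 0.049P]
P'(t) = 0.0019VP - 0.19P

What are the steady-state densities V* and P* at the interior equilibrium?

V* ≈ 100, P* ≈ 14.1

From dP/dt = 0 with P > 0: 0.0019V* = 0.19, so V* = 100.
Substitute into dV/dt = 0: 1.1(1 - 100/270) = 0.049P*.
The bracket is 0.63, giving P* = 0.693/0.049 = 14.1.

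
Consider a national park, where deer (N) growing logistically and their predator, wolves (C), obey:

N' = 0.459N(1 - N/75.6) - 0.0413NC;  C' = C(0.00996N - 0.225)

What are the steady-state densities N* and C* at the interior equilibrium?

N* ≈ 22.6, C* ≈ 7.79

From dC/dt = 0 with C > 0: 0.00996N* = 0.225, so N* = 22.6.
Substitute into dN/dt = 0: 0.459(1 - 22.6/75.6) = 0.0413C*.
The bracket is 0.701, giving C* = 0.322/0.0413 = 7.79.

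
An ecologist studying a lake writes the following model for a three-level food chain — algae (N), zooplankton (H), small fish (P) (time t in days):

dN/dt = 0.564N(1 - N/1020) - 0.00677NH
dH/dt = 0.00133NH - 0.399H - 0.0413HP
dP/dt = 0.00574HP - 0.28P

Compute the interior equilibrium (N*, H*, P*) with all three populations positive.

N* ≈ 423, H* ≈ 48.8, P* ≈ 3.95

From dP/dt = 0: 0.00574H* = 0.28, so H* = 48.8.
From dN/dt = 0: 0.564(1 - N*/1020) = 0.00677·48.8, giving N* = 1020·(1 - 0.586) = 423.
From dH/dt = 0: 0.00133·423 - 0.399 = 0.0413P*, so P* = 0.163/0.0413 = 3.95.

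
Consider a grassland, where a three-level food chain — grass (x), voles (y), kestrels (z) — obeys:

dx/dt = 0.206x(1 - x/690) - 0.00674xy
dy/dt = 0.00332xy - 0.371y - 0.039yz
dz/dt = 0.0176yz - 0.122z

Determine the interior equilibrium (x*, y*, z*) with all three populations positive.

x* ≈ 534, y* ≈ 6.93, z* ≈ 35.9

From dz/dt = 0: 0.0176y* = 0.122, so y* = 6.93.
From dx/dt = 0: 0.206(1 - x*/690) = 0.00674·6.93, giving x* = 690·(1 - 0.227) = 534.
From dy/dt = 0: 0.00332·534 - 0.371 = 0.039z*, so z* = 1.4/0.039 = 35.9.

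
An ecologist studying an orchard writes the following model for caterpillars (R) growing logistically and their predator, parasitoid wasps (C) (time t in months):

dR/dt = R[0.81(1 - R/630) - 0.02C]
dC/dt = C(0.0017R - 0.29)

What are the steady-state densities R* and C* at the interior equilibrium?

From dC/dt = 0 with C > 0: 0.0017R* = 0.29, so R* = 171.
Substitute into dR/dt = 0: 0.81(1 - 171/630) = 0.02C*.
The bracket is 0.729, giving C* = 0.591/0.02 = 29.5.

R* ≈ 171, C* ≈ 29.5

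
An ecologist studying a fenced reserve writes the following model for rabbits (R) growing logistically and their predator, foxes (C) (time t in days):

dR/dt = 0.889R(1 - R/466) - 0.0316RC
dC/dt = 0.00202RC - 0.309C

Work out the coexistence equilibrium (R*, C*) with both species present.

R* ≈ 153, C* ≈ 18.9

From dC/dt = 0 with C > 0: 0.00202R* = 0.309, so R* = 153.
Substitute into dR/dt = 0: 0.889(1 - 153/466) = 0.0316C*.
The bracket is 0.672, giving C* = 0.597/0.0316 = 18.9.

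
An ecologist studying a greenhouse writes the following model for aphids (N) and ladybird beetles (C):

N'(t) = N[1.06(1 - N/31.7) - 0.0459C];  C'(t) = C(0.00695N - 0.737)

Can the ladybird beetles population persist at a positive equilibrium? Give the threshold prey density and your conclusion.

The predator equation gives dC/dt > 0 only when N > 0.737/0.00695 = 106.
Without the predator, N → K = 31.7. Since 31.7 < 106, the predator cannot invade.

Threshold N = 106; K < 106, so no, the predator goes extinct.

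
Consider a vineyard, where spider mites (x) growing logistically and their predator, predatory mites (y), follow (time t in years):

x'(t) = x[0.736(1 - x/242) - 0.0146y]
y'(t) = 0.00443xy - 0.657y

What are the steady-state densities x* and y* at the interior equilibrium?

x* ≈ 148, y* ≈ 19.5

From dy/dt = 0 with y > 0: 0.00443x* = 0.657, so x* = 148.
Substitute into dx/dt = 0: 0.736(1 - 148/242) = 0.0146y*.
The bracket is 0.387, giving y* = 0.285/0.0146 = 19.5.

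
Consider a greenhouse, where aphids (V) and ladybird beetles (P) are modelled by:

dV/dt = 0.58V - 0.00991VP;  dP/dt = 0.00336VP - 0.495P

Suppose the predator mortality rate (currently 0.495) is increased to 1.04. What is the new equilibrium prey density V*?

At the interior fixed point, setting dP/dt = 0 with P > 0 fixes V* = (predator death rate)/(VP coefficient) — independent of the other coefficients.
With the change, V* = 1.04/0.00336 = 310; it rises from 147.

V* ≈ 310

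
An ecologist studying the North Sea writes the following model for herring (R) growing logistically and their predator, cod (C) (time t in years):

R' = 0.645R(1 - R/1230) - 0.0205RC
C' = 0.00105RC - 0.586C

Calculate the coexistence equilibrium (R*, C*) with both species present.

From dC/dt = 0 with C > 0: 0.00105R* = 0.586, so R* = 558.
Substitute into dR/dt = 0: 0.645(1 - 558/1230) = 0.0205C*.
The bracket is 0.546, giving C* = 0.352/0.0205 = 17.2.

R* ≈ 558, C* ≈ 17.2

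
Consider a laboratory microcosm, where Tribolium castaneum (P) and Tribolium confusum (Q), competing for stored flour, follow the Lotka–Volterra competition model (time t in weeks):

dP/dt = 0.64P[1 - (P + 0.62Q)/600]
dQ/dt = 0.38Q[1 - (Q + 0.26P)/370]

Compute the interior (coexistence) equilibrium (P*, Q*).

P* ≈ 442, Q* ≈ 255

Setting both brackets to zero gives the nullclines P + 0.62Q = 600 and 0.26P + Q = 370.
Substituting Q = 370 - 0.26P into the first: P(1 - 0.62·0.26) = 600 - 0.62·370.
So P* = 371/0.839 = 442, and then Q* = 370 - 0.26·442 = 255.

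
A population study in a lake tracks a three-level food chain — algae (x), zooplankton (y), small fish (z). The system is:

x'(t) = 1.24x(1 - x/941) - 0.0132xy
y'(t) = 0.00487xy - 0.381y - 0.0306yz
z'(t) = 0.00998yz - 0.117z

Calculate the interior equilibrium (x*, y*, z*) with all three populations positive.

x* ≈ 824, y* ≈ 11.7, z* ≈ 119

From dz/dt = 0: 0.00998y* = 0.117, so y* = 11.7.
From dx/dt = 0: 1.24(1 - x*/941) = 0.0132·11.7, giving x* = 941·(1 - 0.125) = 824.
From dy/dt = 0: 0.00487·824 - 0.381 = 0.0306z*, so z* = 3.63/0.0306 = 119.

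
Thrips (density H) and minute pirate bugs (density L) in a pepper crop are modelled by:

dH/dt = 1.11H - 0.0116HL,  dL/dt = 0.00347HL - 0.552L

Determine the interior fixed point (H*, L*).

Set dL/dt = 0 with L > 0: 0.00347H - 0.552 = 0, so H* = 0.552/0.00347 = 159.
Set dH/dt = 0 with H > 0: 1.11 - 0.0116L = 0, so L* = 1.11/0.0116 = 95.7.

H* ≈ 159, L* ≈ 95.7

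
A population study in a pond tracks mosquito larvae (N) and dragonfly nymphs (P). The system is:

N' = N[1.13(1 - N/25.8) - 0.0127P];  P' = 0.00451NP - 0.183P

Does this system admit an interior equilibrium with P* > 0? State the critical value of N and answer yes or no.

The predator equation gives dP/dt > 0 only when N > 0.183/0.00451 = 40.6.
Without the predator, N → K = 25.8. Since 25.8 < 40.6, the predator cannot invade.

Threshold N = 40.6; K < 40.6, so no, the predator goes extinct.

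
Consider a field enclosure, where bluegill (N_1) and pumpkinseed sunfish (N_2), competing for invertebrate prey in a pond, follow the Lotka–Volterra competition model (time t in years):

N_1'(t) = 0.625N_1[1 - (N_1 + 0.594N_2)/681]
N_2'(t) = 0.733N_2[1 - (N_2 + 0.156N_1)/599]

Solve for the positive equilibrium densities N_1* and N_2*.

N_1* ≈ 358, N_2* ≈ 543

Setting both brackets to zero gives the nullclines N_1 + 0.594N_2 = 681 and 0.156N_1 + N_2 = 599.
Substituting N_2 = 599 - 0.156N_1 into the first: N_1(1 - 0.594·0.156) = 681 - 0.594·599.
So N_1* = 325/0.907 = 358, and then N_2* = 599 - 0.156·358 = 543.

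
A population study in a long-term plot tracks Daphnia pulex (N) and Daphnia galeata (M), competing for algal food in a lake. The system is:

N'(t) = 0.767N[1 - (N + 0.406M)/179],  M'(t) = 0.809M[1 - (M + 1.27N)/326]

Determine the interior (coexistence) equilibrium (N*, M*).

Setting both brackets to zero gives the nullclines N + 0.406M = 179 and 1.27N + M = 326.
Substituting M = 326 - 1.27N into the first: N(1 - 0.406·1.27) = 179 - 0.406·326.
So N* = 46.6/0.484 = 96.3, and then M* = 326 - 1.27·96.3 = 204.

N* ≈ 96.3, M* ≈ 204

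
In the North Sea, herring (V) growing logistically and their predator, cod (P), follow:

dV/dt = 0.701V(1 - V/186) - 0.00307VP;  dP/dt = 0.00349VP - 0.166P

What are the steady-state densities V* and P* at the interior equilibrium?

From dP/dt = 0 with P > 0: 0.00349V* = 0.166, so V* = 47.6.
Substitute into dV/dt = 0: 0.701(1 - 47.6/186) = 0.00307P*.
The bracket is 0.744, giving P* = 0.522/0.00307 = 170.

V* ≈ 47.6, P* ≈ 170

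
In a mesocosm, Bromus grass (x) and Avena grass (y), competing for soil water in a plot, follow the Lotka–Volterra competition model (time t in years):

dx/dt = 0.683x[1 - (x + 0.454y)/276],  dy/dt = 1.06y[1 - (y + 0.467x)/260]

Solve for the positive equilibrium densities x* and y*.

x* ≈ 200, y* ≈ 166

Setting both brackets to zero gives the nullclines x + 0.454y = 276 and 0.467x + y = 260.
Substituting y = 260 - 0.467x into the first: x(1 - 0.454·0.467) = 276 - 0.454·260.
So x* = 158/0.788 = 200, and then y* = 260 - 0.467·200 = 166.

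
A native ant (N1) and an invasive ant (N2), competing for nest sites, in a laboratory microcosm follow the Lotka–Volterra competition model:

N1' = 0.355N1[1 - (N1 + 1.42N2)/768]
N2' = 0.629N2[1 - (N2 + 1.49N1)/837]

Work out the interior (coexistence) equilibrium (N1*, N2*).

Setting both brackets to zero gives the nullclines N1 + 1.42N2 = 768 and 1.49N1 + N2 = 837.
Substituting N2 = 837 - 1.49N1 into the first: N1(1 - 1.42·1.49) = 768 - 1.42·837.
So N1* = -421/-1.12 = 377, and then N2* = 837 - 1.49·377 = 275.

N1* ≈ 377, N2* ≈ 275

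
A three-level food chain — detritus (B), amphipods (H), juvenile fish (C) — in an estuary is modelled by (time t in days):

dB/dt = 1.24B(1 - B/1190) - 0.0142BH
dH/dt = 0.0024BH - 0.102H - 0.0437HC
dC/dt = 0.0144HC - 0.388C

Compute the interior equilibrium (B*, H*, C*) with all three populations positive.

B* ≈ 823, H* ≈ 26.9, C* ≈ 42.9

From dC/dt = 0: 0.0144H* = 0.388, so H* = 26.9.
From dB/dt = 0: 1.24(1 - B*/1190) = 0.0142·26.9, giving B* = 1190·(1 - 0.309) = 823.
From dH/dt = 0: 0.0024·823 - 0.102 = 0.0437C*, so C* = 1.87/0.0437 = 42.9.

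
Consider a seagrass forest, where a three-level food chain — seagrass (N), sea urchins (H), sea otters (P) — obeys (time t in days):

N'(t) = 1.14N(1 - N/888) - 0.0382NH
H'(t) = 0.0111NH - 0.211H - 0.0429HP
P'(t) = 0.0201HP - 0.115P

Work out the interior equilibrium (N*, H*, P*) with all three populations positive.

N* ≈ 718, H* ≈ 5.72, P* ≈ 181

From dP/dt = 0: 0.0201H* = 0.115, so H* = 5.72.
From dN/dt = 0: 1.14(1 - N*/888) = 0.0382·5.72, giving N* = 888·(1 - 0.192) = 718.
From dH/dt = 0: 0.0111·718 - 0.211 = 0.0429P*, so P* = 7.76/0.0429 = 181.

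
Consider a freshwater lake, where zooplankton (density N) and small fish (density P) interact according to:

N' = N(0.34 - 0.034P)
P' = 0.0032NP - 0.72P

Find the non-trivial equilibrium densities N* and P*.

N* ≈ 225, P* ≈ 10

Set dP/dt = 0 with P > 0: 0.0032N - 0.72 = 0, so N* = 0.72/0.0032 = 225.
Set dN/dt = 0 with N > 0: 0.34 - 0.034P = 0, so P* = 0.34/0.034 = 10.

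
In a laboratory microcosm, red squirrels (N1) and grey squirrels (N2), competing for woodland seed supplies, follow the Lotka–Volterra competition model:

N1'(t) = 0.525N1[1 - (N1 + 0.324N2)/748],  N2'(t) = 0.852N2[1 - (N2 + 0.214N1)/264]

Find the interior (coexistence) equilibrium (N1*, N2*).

N1* ≈ 712, N2* ≈ 112

Setting both brackets to zero gives the nullclines N1 + 0.324N2 = 748 and 0.214N1 + N2 = 264.
Substituting N2 = 264 - 0.214N1 into the first: N1(1 - 0.324·0.214) = 748 - 0.324·264.
So N1* = 662/0.931 = 712, and then N2* = 264 - 0.214·712 = 112.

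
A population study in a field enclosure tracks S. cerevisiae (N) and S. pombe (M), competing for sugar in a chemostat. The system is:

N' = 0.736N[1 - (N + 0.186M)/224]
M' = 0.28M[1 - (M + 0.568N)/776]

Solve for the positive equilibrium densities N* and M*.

N* ≈ 89.1, M* ≈ 725

Setting both brackets to zero gives the nullclines N + 0.186M = 224 and 0.568N + M = 776.
Substituting M = 776 - 0.568N into the first: N(1 - 0.186·0.568) = 224 - 0.186·776.
So N* = 79.7/0.894 = 89.1, and then M* = 776 - 0.568·89.1 = 725.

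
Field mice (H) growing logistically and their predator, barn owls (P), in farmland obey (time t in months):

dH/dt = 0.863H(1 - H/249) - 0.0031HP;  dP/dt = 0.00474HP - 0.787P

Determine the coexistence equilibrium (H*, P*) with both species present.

H* ≈ 166, P* ≈ 92.8

From dP/dt = 0 with P > 0: 0.00474H* = 0.787, so H* = 166.
Substitute into dH/dt = 0: 0.863(1 - 166/249) = 0.0031P*.
The bracket is 0.333, giving P* = 0.288/0.0031 = 92.8.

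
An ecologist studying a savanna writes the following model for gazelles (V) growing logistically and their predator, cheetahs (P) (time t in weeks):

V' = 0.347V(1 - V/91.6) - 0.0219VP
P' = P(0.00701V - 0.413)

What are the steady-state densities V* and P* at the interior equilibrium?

V* ≈ 58.9, P* ≈ 5.65

From dP/dt = 0 with P > 0: 0.00701V* = 0.413, so V* = 58.9.
Substitute into dV/dt = 0: 0.347(1 - 58.9/91.6) = 0.0219P*.
The bracket is 0.357, giving P* = 0.124/0.0219 = 5.65.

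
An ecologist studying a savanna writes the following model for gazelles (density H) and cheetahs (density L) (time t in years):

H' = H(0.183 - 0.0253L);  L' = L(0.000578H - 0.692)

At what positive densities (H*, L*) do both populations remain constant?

H* ≈ 1200, L* ≈ 7.23

Set dL/dt = 0 with L > 0: 0.000578H - 0.692 = 0, so H* = 0.692/0.000578 = 1200.
Set dH/dt = 0 with H > 0: 0.183 - 0.0253L = 0, so L* = 0.183/0.0253 = 7.23.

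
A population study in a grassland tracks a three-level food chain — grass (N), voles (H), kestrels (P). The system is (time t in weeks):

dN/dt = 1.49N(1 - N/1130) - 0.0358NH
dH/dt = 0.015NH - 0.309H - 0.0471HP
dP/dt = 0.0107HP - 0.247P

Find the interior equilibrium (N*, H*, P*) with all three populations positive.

From dP/dt = 0: 0.0107H* = 0.247, so H* = 23.1.
From dN/dt = 0: 1.49(1 - N*/1130) = 0.0358·23.1, giving N* = 1130·(1 - 0.555) = 503.
From dH/dt = 0: 0.015·503 - 0.309 = 0.0471P*, so P* = 7.24/0.0471 = 154.

N* ≈ 503, H* ≈ 23.1, P* ≈ 154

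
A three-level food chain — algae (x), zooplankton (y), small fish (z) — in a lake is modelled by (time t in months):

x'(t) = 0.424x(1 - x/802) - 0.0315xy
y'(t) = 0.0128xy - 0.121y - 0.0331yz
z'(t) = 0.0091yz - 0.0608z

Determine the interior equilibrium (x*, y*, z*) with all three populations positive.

x* ≈ 404, y* ≈ 6.68, z* ≈ 153

From dz/dt = 0: 0.0091y* = 0.0608, so y* = 6.68.
From dx/dt = 0: 0.424(1 - x*/802) = 0.0315·6.68, giving x* = 802·(1 - 0.496) = 404.
From dy/dt = 0: 0.0128·404 - 0.121 = 0.0331z*, so z* = 5.05/0.0331 = 153.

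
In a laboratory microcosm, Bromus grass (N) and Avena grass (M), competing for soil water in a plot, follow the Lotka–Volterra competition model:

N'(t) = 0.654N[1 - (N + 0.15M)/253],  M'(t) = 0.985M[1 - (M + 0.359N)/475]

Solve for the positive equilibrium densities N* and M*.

Setting both brackets to zero gives the nullclines N + 0.15M = 253 and 0.359N + M = 475.
Substituting M = 475 - 0.359N into the first: N(1 - 0.15·0.359) = 253 - 0.15·475.
So N* = 182/0.946 = 192, and then M* = 475 - 0.359·192 = 406.

N* ≈ 192, M* ≈ 406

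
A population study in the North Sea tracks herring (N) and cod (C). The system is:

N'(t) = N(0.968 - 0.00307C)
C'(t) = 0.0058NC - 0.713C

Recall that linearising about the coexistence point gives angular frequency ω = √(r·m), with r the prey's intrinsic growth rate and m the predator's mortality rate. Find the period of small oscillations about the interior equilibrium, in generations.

Here r = 0.968 and m = 0.713, so r·m = 0.69.
ω = √0.69 = 0.831 per generation, hence T = 2π/ω ≈ 7.56 generations.

T ≈ 7.56 generations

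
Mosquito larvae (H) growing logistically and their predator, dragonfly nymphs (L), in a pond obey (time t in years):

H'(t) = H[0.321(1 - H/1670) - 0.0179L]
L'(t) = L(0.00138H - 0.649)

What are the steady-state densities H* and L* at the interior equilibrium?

From dL/dt = 0 with L > 0: 0.00138H* = 0.649, so H* = 470.
Substitute into dH/dt = 0: 0.321(1 - 470/1670) = 0.0179L*.
The bracket is 0.718, giving L* = 0.231/0.0179 = 12.9.

H* ≈ 470, L* ≈ 12.9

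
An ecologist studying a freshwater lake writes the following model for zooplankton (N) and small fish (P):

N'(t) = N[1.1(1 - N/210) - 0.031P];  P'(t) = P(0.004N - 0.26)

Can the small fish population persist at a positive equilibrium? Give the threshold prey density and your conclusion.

Threshold N = 65; K > 65, so yes, the predator persists.

The predator equation gives dP/dt > 0 only when N > 0.26/0.004 = 65.
Without the predator, N → K = 210. Since 210 > 65, the predator can invade and persist.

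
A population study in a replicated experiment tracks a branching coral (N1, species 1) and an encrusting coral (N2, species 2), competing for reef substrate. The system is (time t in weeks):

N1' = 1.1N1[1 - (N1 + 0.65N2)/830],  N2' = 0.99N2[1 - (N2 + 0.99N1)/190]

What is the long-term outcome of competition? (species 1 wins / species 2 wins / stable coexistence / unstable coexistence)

Compare the nullcline intercepts: K1/α12 = 830/0.65 = 1280 > K2 = 190; K2/α21 = 190/0.99 = 192 < K1 = 830.
Since the inequalities point opposite ways, species 1 can invade but species 2 cannot.

species 1 excludes species 2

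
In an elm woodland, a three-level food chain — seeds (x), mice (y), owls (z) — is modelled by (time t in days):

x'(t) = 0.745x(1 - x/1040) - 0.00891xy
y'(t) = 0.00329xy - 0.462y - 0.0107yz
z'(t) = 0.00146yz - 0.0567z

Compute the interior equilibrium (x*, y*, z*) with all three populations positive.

x* ≈ 557, y* ≈ 38.8, z* ≈ 128

From dz/dt = 0: 0.00146y* = 0.0567, so y* = 38.8.
From dx/dt = 0: 0.745(1 - x*/1040) = 0.00891·38.8, giving x* = 1040·(1 - 0.464) = 557.
From dy/dt = 0: 0.00329·557 - 0.462 = 0.0107z*, so z* = 1.37/0.0107 = 128.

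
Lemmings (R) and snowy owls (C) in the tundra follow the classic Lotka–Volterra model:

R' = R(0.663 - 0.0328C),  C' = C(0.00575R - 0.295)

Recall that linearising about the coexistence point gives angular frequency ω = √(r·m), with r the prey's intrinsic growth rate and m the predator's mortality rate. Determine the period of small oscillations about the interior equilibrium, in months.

T ≈ 14.2 months

Here r = 0.663 and m = 0.295, so r·m = 0.196.
ω = √0.196 = 0.442 per month, hence T = 2π/ω ≈ 14.2 months.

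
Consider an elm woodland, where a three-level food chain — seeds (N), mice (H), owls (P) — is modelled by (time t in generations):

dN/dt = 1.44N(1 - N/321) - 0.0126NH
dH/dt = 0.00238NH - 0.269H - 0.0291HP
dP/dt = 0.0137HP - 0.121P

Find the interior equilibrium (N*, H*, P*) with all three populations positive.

N* ≈ 296, H* ≈ 8.83, P* ≈ 15

From dP/dt = 0: 0.0137H* = 0.121, so H* = 8.83.
From dN/dt = 0: 1.44(1 - N*/321) = 0.0126·8.83, giving N* = 321·(1 - 0.0773) = 296.
From dH/dt = 0: 0.00238·296 - 0.269 = 0.0291P*, so P* = 0.436/0.0291 = 15.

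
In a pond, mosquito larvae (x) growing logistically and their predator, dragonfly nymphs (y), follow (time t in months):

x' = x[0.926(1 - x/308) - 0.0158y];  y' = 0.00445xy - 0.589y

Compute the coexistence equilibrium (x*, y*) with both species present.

x* ≈ 132, y* ≈ 33.4

From dy/dt = 0 with y > 0: 0.00445x* = 0.589, so x* = 132.
Substitute into dx/dt = 0: 0.926(1 - 132/308) = 0.0158y*.
The bracket is 0.57, giving y* = 0.528/0.0158 = 33.4.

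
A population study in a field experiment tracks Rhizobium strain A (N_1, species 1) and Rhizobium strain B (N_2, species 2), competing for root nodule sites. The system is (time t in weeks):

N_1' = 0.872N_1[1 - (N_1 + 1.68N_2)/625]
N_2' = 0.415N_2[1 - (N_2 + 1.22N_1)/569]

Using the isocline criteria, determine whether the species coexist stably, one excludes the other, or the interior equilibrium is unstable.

unstable coexistence (outcome depends on initial conditions)

Compare the nullcline intercepts: K1/α12 = 625/1.68 = 372 < K2 = 569; K2/α21 = 569/1.22 = 466 < K1 = 625.
Since both are reversed, neither can invade when rare; the interior point is a saddle.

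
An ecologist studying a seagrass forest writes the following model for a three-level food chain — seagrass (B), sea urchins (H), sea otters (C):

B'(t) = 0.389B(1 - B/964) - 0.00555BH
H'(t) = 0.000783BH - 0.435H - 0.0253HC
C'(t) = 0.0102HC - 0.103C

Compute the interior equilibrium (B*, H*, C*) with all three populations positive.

From dC/dt = 0: 0.0102H* = 0.103, so H* = 10.1.
From dB/dt = 0: 0.389(1 - B*/964) = 0.00555·10.1, giving B* = 964·(1 - 0.144) = 825.
From dH/dt = 0: 0.000783·825 - 0.435 = 0.0253C*, so C* = 0.211/0.0253 = 8.34.

B* ≈ 825, H* ≈ 10.1, C* ≈ 8.34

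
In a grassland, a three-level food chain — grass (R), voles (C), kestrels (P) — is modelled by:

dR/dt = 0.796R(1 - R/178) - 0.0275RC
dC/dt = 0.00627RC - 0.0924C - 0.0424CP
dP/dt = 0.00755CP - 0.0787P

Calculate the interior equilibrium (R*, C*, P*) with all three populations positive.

R* ≈ 114, C* ≈ 10.4, P* ≈ 14.7

From dP/dt = 0: 0.00755C* = 0.0787, so C* = 10.4.
From dR/dt = 0: 0.796(1 - R*/178) = 0.0275·10.4, giving R* = 178·(1 - 0.36) = 114.
From dC/dt = 0: 0.00627·114 - 0.0924 = 0.0424P*, so P* = 0.622/0.0424 = 14.7.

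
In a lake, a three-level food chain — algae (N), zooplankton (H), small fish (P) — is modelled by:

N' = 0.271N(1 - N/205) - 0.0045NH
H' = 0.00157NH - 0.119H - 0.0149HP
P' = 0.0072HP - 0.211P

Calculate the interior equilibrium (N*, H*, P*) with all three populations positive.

N* ≈ 105, H* ≈ 29.3, P* ≈ 3.1

From dP/dt = 0: 0.0072H* = 0.211, so H* = 29.3.
From dN/dt = 0: 0.271(1 - N*/205) = 0.0045·29.3, giving N* = 205·(1 - 0.487) = 105.
From dH/dt = 0: 0.00157·105 - 0.119 = 0.0149P*, so P* = 0.0462/0.0149 = 3.1.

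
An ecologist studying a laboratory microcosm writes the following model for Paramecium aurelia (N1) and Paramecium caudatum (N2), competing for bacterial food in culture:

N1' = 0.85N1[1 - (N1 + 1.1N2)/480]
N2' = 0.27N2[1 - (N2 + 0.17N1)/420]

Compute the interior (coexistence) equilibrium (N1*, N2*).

N1* ≈ 22.1, N2* ≈ 416

Setting both brackets to zero gives the nullclines N1 + 1.1N2 = 480 and 0.17N1 + N2 = 420.
Substituting N2 = 420 - 0.17N1 into the first: N1(1 - 1.1·0.17) = 480 - 1.1·420.
So N1* = 18/0.813 = 22.1, and then N2* = 420 - 0.17·22.1 = 416.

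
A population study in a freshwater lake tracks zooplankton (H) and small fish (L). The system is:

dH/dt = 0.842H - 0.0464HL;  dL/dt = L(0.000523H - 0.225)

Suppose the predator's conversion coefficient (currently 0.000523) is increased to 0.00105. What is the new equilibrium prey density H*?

At the interior fixed point, setting dL/dt = 0 with L > 0 fixes H* = (predator death rate)/(HL coefficient) — independent of the other coefficients.
With the change, H* = 0.225/0.00105 = 214; it falls from 430.

H* ≈ 214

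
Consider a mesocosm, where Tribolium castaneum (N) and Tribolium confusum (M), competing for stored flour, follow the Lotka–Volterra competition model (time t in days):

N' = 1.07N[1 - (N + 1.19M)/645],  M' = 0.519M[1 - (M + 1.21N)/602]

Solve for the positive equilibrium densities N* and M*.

N* ≈ 162, M* ≈ 406

Setting both brackets to zero gives the nullclines N + 1.19M = 645 and 1.21N + M = 602.
Substituting M = 602 - 1.21N into the first: N(1 - 1.19·1.21) = 645 - 1.19·602.
So N* = -71.4/-0.44 = 162, and then M* = 602 - 1.21·162 = 406.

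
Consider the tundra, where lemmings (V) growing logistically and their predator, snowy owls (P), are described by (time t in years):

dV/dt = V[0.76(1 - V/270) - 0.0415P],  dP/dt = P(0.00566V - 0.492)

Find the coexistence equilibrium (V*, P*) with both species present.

From dP/dt = 0 with P > 0: 0.00566V* = 0.492, so V* = 86.9.
Substitute into dV/dt = 0: 0.76(1 - 86.9/270) = 0.0415P*.
The bracket is 0.678, giving P* = 0.515/0.0415 = 12.4.

V* ≈ 86.9, P* ≈ 12.4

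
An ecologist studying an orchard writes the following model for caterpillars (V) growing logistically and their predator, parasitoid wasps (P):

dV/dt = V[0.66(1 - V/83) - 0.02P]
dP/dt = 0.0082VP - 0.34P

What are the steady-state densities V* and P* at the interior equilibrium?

From dP/dt = 0 with P > 0: 0.0082V* = 0.34, so V* = 41.5.
Substitute into dV/dt = 0: 0.66(1 - 41.5/83) = 0.02P*.
The bracket is 0.5, giving P* = 0.33/0.02 = 16.5.

V* ≈ 41.5, P* ≈ 16.5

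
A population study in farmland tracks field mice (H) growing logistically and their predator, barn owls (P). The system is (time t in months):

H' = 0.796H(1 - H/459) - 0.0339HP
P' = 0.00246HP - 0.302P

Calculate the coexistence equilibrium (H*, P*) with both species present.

H* ≈ 123, P* ≈ 17.2

From dP/dt = 0 with P > 0: 0.00246H* = 0.302, so H* = 123.
Substitute into dH/dt = 0: 0.796(1 - 123/459) = 0.0339P*.
The bracket is 0.733, giving P* = 0.583/0.0339 = 17.2.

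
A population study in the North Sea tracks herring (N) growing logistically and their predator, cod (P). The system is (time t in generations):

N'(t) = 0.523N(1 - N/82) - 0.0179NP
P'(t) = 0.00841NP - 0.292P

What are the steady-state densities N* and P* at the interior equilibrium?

N* ≈ 34.7, P* ≈ 16.8

From dP/dt = 0 with P > 0: 0.00841N* = 0.292, so N* = 34.7.
Substitute into dN/dt = 0: 0.523(1 - 34.7/82) = 0.0179P*.
The bracket is 0.577, giving P* = 0.302/0.0179 = 16.8.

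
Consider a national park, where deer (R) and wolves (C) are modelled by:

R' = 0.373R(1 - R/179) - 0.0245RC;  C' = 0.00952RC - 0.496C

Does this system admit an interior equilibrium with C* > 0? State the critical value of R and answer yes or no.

The predator equation gives dC/dt > 0 only when R > 0.496/0.00952 = 52.1.
Without the predator, R → K = 179. Since 179 > 52.1, the predator can invade and persist.

Threshold R = 52.1; K > 52.1, so yes, the predator persists.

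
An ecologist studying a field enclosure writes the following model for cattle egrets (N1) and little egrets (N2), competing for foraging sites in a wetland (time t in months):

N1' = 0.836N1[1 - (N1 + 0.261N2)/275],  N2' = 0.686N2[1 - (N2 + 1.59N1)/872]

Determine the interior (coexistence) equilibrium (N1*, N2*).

Setting both brackets to zero gives the nullclines N1 + 0.261N2 = 275 and 1.59N1 + N2 = 872.
Substituting N2 = 872 - 1.59N1 into the first: N1(1 - 0.261·1.59) = 275 - 0.261·872.
So N1* = 47.4/0.585 = 81, and then N2* = 872 - 1.59·81 = 743.

N1* ≈ 81, N2* ≈ 743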